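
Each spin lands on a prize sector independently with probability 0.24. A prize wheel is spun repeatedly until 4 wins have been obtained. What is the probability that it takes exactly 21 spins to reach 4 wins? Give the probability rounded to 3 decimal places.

0.036

Y = trial on which the fourth success occurs; negative binomial, r=4, p=0.24.
P(Y=21) = C(20,3) · p^4 · (1−p)^17
= 1140 · 0.0033178 · 0.0094152 = 0.03561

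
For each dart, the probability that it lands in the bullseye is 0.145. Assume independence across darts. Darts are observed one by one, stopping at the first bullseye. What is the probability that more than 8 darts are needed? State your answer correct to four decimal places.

Y = number of darts to the first success; geometric, p = 0.145.
P(Y > 8) = P(first 8 all fail) = (1−p)^8 = 0.285581

0.2856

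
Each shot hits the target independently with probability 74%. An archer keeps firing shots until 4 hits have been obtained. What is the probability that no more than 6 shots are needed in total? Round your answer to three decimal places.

Finishing within 6 shots ⇔ at least 4 successes in the first 6. With X ~ Binomial(6, 0.74), P(Y ≤ 6) = 1 − P(X ≤ 3).
  k=0: C(6,0)·0.74^0·0.26^6 = 0.00031
  k=1: C(6,1)·0.74^1·0.26^5 = 0.00528
  k=2: C(6,2)·0.74^2·0.26^4 = 0.03754
  k=3: C(6,3)·0.74^3·0.26^3 = 0.14244
1 − 0.18556 = 0.81444

0.814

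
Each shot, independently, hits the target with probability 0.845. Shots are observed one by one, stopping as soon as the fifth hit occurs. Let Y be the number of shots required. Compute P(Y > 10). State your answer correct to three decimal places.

Needing more than 10 shots ⇔ fewer than 5 successes in the first 10. With X ~ Binomial(10, 0.845), P(Y > 10) = P(X ≤ 4).
  k=0: C(10,0)·0.845^0·0.155^10 = 0.00000
  k=1: C(10,1)·0.845^1·0.155^9 = 0.00000
  k=2: C(10,2)·0.845^2·0.155^8 = 0.00001
  k=3: C(10,3)·0.845^3·0.155^7 = 0.00016
  k=4: C(10,4)·0.845^4·0.155^6 = 0.00148
P(X ≤ 4) = 0.00165

0.002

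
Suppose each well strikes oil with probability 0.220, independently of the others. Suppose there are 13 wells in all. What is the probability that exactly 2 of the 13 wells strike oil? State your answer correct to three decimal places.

0.245

X ~ Binomial(n=13, p=0.22).
P(X=2) = C(13,2) · p^2 · (1−p)^11
= 78 · 0.0484 · 0.065019 = 0.24546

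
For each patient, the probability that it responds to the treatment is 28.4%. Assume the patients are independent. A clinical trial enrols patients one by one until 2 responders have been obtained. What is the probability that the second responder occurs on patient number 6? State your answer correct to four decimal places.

Y = trial on which the second success occurs; negative binomial, r=2, p=0.284.
P(Y=6) = C(5,1) · p^2 · (1−p)^4
= 5 · 0.080656 · 0.26282 = 0.105989

0.1060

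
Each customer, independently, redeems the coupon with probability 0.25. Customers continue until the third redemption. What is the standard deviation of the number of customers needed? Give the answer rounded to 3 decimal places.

6.000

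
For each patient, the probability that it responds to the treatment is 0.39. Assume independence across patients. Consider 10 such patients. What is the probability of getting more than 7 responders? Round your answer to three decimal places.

X ~ Binomial(10, 0.39); P(X ≥ 8) = Σ C(10,k) p^k (1−p)^(10−k) over k:
  k=8: C(10,8)·0.39^8·0.61^2 = 0.00896
  k=9: C(10,9)·0.39^9·0.61^1 = 0.00127
  k=10: C(10,10)·0.39^10·0.61^0 = 0.00008
Total = 0.01032

0.010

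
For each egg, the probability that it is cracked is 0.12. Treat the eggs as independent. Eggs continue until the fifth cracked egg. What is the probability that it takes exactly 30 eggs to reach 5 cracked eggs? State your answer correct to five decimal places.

0.02419

Y = trial on which the fifth success occurs; negative binomial, r=5, p=0.12.
P(Y=30) = C(29,4) · p^5 · (1−p)^25
= 23751 · 2.4883e-05 · 0.040932 = 0.0241911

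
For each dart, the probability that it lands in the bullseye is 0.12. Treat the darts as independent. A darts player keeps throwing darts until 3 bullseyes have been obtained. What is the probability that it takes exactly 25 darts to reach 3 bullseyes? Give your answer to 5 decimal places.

0.02865

Y = trial on which the third success occurs; negative binomial, r=3, p=0.12.
P(Y=25) = C(24,2) · p^3 · (1−p)^22
= 276 · 0.001728 · 0.060065 = 0.0286465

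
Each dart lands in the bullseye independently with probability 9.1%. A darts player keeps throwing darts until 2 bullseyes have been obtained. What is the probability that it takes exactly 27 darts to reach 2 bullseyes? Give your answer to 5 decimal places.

0.01982

Y = trial on which the second success occurs; negative binomial, r=2, p=0.091.
P(Y=27) = C(26,1) · p^2 · (1−p)^25
= 26 · 0.008281 · 0.092066 = 0.0198223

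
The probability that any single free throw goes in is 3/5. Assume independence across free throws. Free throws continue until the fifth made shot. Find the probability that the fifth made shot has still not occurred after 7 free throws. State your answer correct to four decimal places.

0.5801

Needing more than 7 free throws ⇔ fewer than 5 successes in the first 7. With X ~ Binomial(7, 0.60), P(Y > 7) = P(X ≤ 4).
  k=0: C(7,0)·0.60^0·0.40^7 = 0.001638
  k=1: C(7,1)·0.60^1·0.40^6 = 0.017203
  k=2: C(7,2)·0.60^2·0.40^5 = 0.077414
  k=3: C(7,3)·0.60^3·0.40^4 = 0.193536
  k=4: C(7,4)·0.60^4·0.40^3 = 0.290304
P(X ≤ 4) = 0.580096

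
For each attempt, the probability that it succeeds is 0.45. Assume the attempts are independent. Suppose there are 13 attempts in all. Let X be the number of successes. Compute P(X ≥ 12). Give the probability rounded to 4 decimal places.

0.0005

X ~ Binomial(13, 0.45); P(X ≥ 12) = Σ C(13,k) p^k (1−p)^(13−k) over k:
  k=12: C(13,12)·0.45^12·0.55^1 = 0.000493
  k=13: C(13,13)·0.45^13·0.55^0 = 0.000031
Total = 0.000524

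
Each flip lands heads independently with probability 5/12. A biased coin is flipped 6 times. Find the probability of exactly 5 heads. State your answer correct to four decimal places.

0.0440

X ~ Binomial(n=6, p=0.416667).
P(X=5) = C(6,5) · p^5 · (1−p)^1
= 6 · 0.012559 · 0.58333 = 0.043955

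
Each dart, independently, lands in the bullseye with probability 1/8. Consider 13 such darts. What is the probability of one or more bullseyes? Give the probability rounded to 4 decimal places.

P(at least one) = 1 − P(none) = 1 − (1 − 0.125)^13
= 1 − 0.176240 = 0.823760

0.8238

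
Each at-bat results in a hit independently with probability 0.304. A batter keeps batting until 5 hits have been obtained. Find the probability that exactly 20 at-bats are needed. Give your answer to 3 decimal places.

0.044

Y = trial on which the fifth success occurs; negative binomial, r=5, p=0.304.
P(Y=20) = C(19,4) · p^5 · (1−p)^15
= 3876 · 0.0025964 · 0.0043565 = 0.04384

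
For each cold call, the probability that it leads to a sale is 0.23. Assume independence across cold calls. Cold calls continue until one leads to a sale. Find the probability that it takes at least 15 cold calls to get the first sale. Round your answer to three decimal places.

Y = number of cold calls to the first success; geometric, p = 0.23.
P(Y > 14) = P(first 14 all fail) = (1−p)^14 = 0.02576

0.026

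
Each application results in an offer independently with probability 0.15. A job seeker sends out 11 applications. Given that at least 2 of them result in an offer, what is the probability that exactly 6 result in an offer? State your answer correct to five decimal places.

X ~ Binomial(11, 0.15). Want P(X=6 | X≥2) = P(X=6) / P(X≥2).
P(X=6) = C(11,6)·0.15^6·0.85^5 = 0.0023350
P(X≥2) = 1 − 0.1673432 − 0.3248428 = 0.5078140
Ratio = 0.0023350 / 0.5078140 = 0.0045981

0.00460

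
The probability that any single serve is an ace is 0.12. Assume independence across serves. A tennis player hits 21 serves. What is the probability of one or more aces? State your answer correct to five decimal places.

P(at least one) = 1 − P(none) = 1 − (1 − 0.12)^21
= 1 − 0.0682553 = 0.9317447

0.93174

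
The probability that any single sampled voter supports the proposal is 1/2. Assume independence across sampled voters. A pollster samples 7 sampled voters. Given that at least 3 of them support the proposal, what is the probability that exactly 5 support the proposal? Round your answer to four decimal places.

X ~ Binomial(7, 0.50). Want P(X=5 | X≥3) = P(X=5) / P(X≥3).
P(X=5) = C(7,5)·0.50^5·0.50^2 = 0.164062
P(X≥3) = 1 − 0.007812 − 0.054688 − 0.164062 = 0.773438
Ratio = 0.164062 / 0.773438 = 0.212121

0.2121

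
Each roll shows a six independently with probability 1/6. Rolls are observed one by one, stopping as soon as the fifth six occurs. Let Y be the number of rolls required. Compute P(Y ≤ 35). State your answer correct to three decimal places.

Finishing within 35 rolls ⇔ at least 5 successes in the first 35. With X ~ Binomial(35, 0.166667), P(Y ≤ 35) = 1 − P(X ≤ 4).
  k=0: C(35,0)·0.166667^0·0.833333^35 = 0.00169
  k=1: C(35,1)·0.166667^1·0.833333^34 = 0.01185
  k=2: C(35,2)·0.166667^2·0.833333^33 = 0.04029
  k=3: C(35,3)·0.166667^3·0.833333^32 = 0.08865
  k=4: C(35,4)·0.166667^4·0.833333^31 = 0.14183
1 − 0.28432 = 0.71568

0.716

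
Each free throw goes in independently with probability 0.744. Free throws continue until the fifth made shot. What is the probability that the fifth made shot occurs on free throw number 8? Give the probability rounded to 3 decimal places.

Y = trial on which the fifth success occurs; negative binomial, r=5, p=0.744.
P(Y=8) = C(7,4) · p^5 · (1−p)^3
= 35 · 0.22796 · 0.016777 = 0.13386

0.134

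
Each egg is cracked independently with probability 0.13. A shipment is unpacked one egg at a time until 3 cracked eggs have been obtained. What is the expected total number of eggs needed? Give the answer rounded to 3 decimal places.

Y = total eggs until the third success; negative binomial with r=3, p=0.13.
E[Y] = r / p = 3 / 0.13 = 23.07692

23.077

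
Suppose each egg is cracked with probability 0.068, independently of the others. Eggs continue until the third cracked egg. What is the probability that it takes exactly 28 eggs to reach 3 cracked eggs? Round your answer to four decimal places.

0.0190

Y = trial on which the third success occurs; negative binomial, r=3, p=0.068.
P(Y=28) = C(27,2) · p^3 · (1−p)^25
= 351 · 0.00031443 · 0.17195 = 0.018977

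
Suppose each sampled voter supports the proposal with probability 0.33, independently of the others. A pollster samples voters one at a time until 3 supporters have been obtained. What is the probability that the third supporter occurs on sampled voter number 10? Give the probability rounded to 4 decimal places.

0.0784

Y = trial on which the third success occurs; negative binomial, r=3, p=0.33.
P(Y=10) = C(9,2) · p^3 · (1−p)^7
= 36 · 0.035937 · 0.060607 = 0.078409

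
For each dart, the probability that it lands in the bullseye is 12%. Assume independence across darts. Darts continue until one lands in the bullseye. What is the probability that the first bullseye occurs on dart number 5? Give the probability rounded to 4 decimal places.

0.0720

Geometric (trials to first success), p = 0.12.
P(Y = 5) = (1−p)^4 · p = 0.5997 · 0.12 = 0.071963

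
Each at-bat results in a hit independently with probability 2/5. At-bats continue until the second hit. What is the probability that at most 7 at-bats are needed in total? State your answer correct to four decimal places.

Finishing within 7 at-bats ⇔ at least 2 successes in the first 7. With X ~ Binomial(7, 0.40), P(Y ≤ 7) = 1 − P(X ≤ 1).
  k=0: C(7,0)·0.40^0·0.60^7 = 0.027994
  k=1: C(7,1)·0.40^1·0.60^6 = 0.130637
1 − 0.158630 = 0.841370

0.8414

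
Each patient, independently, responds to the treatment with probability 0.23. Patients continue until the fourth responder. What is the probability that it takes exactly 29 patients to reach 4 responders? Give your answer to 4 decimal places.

Y = trial on which the fourth success occurs; negative binomial, r=4, p=0.23.
P(Y=29) = C(28,3) · p^4 · (1−p)^25
= 3276 · 0.0027984 · 0.001453 = 0.013321

0.0133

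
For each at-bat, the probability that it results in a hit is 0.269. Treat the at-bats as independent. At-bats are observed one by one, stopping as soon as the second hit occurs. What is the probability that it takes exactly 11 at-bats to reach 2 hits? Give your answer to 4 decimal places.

0.0431

Y = trial on which the second success occurs; negative binomial, r=2, p=0.269.
P(Y=11) = C(10,1) · p^2 · (1−p)^9
= 10 · 0.072361 · 0.059601 = 0.043128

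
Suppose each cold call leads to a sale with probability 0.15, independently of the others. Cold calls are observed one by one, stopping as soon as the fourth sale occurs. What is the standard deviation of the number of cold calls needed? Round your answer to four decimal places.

Y = total cold calls until the fourth success; negative binomial with r=4, p=0.15.
SD(Y) = √[r(1−p)/p²] = √(151.111111) = 12.292726

12.2927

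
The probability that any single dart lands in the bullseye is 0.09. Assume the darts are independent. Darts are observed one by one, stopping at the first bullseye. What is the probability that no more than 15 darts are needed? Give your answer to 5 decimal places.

Y = number of darts to the first success; geometric, p = 0.09.
P(Y ≤ 15) = 1 − (1−p)^15 = 1 − 0.2430082 = 0.7569918

0.75699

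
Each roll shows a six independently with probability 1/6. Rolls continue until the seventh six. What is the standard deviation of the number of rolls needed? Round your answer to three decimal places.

14.491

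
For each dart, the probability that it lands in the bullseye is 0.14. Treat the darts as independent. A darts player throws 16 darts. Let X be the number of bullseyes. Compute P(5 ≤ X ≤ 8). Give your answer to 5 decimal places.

0.06173

X ~ Binomial(16, 0.14); P(5 ≤ X ≤ 8) = Σ C(16,k) p^k (1−p)^(16−k) over k:
  k=5: C(16,5)·0.14^5·0.86^11 = 0.0447101
  k=6: C(16,6)·0.14^6·0.86^10 = 0.0133437
  k=7: C(16,7)·0.14^7·0.86^9 = 0.0031032
  k=8: C(16,8)·0.14^8·0.86^8 = 0.0005683
Total = 0.0617253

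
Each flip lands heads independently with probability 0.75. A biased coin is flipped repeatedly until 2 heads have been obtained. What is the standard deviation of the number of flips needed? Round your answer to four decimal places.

Y = total flips until the second success; negative binomial with r=2, p=0.75.
SD(Y) = √[r(1−p)/p²] = √(0.888889) = 0.942809

0.9428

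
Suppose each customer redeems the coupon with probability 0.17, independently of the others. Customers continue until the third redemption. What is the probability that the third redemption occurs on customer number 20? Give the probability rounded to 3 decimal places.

Y = trial on which the third success occurs; negative binomial, r=3, p=0.17.
P(Y=20) = C(19,2) · p^3 · (1−p)^17
= 171 · 0.004913 · 0.042104 = 0.03537

0.035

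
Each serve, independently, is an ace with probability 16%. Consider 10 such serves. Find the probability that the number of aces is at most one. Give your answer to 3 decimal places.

0.508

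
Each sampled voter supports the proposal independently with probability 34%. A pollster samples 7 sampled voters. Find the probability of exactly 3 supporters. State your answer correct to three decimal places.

X ~ Binomial(n=7, p=0.34).
P(X=3) = C(7,3) · p^3 · (1−p)^4
= 35 · 0.039304 · 0.18975 = 0.26102

0.261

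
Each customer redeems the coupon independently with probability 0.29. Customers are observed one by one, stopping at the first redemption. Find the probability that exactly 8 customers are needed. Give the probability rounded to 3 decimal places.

Geometric (trials to first success), p = 0.29.
P(Y = 8) = (1−p)^7 · p = 0.090951 · 0.29 = 0.02638

0.026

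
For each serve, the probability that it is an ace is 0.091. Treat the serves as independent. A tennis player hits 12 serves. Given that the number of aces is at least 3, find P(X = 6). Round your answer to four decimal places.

X ~ Binomial(12, 0.091). Want P(X=6 | X≥3) = P(X=6) / P(X≥3).
P(X=6) = C(12,6)·0.091^6·0.909^6 = 0.000296
P(X≥3) = 1 − 0.318249 − 0.382319 − 0.210507 = 0.088926
Ratio = 0.000296 / 0.088926 = 0.003329

0.0033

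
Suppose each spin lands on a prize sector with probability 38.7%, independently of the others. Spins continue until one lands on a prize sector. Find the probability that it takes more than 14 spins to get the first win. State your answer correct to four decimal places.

Y = number of spins to the first success; geometric, p = 0.387.
P(Y > 14) = P(first 14 all fail) = (1−p)^14 = 0.001058

0.0011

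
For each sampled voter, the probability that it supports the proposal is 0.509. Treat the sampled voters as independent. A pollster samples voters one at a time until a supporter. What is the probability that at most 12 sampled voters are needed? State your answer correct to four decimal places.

0.9998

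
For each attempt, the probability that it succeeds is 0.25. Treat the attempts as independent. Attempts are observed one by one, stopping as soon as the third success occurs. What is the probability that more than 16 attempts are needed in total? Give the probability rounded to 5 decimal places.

Needing more than 16 attempts ⇔ fewer than 3 successes in the first 16. With X ~ Binomial(16, 0.25), P(Y > 16) = P(X ≤ 2).
  k=0: C(16,0)·0.25^0·0.75^16 = 0.0100226
  k=1: C(16,1)·0.25^1·0.75^15 = 0.0534538
  k=2: C(16,2)·0.25^2·0.75^14 = 0.1336346
P(X ≤ 2) = 0.1971110

0.19711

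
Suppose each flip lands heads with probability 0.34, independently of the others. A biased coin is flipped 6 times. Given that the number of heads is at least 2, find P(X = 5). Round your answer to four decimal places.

X ~ Binomial(6, 0.34). Want P(X=5 | X≥2) = P(X=5) / P(X≥2).
P(X=5) = C(6,5)·0.34^5·0.66^1 = 0.017992
P(X≥2) = 1 − 0.082654 − 0.255476 = 0.661870
Ratio = 0.017992 / 0.661870 = 0.027184

0.0272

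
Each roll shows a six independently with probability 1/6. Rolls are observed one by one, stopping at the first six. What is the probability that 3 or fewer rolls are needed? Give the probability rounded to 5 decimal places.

0.42130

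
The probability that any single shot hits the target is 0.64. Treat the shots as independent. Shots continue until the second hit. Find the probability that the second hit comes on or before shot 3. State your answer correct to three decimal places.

0.705

Finishing within 3 shots ⇔ at least 2 successes in the first 3. With X ~ Binomial(3, 0.64), P(Y ≤ 3) = 1 − P(X ≤ 1).
  k=0: C(3,0)·0.64^0·0.36^3 = 0.04666
  k=1: C(3,1)·0.64^1·0.36^2 = 0.24883
1 − 0.29549 = 0.70451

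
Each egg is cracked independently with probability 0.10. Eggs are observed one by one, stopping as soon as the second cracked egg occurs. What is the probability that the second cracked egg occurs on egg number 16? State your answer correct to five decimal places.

0.03432

Y = trial on which the second success occurs; negative binomial, r=2, p=0.10.
P(Y=16) = C(15,1) · p^2 · (1−p)^14
= 15 · 0.01 · 0.22877 = 0.0343152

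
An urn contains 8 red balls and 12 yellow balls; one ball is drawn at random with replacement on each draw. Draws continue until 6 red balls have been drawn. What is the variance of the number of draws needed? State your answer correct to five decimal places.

Y = total draws until the sixth success; negative binomial with r=6, p=0.40.
Var(Y) = r(1−p)/p² = 6·0.60 / 0.40² = 22.5000000

22.50000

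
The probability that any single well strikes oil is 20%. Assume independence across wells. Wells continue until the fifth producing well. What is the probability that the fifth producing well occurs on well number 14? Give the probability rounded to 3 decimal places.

Y = trial on which the fifth success occurs; negative binomial, r=5, p=0.20.
P(Y=14) = C(13,4) · p^5 · (1−p)^9
= 715 · 0.00032 · 0.13422 = 0.03071

0.031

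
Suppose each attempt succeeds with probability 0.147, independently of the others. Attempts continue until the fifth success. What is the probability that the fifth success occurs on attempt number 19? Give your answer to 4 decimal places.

0.0227

Y = trial on which the fifth success occurs; negative binomial, r=5, p=0.147.
P(Y=19) = C(18,4) · p^5 · (1−p)^14
= 3060 · 6.8641e-05 · 0.10797 = 0.022677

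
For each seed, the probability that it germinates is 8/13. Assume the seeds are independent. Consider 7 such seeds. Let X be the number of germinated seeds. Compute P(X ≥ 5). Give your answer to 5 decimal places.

0.45380

X ~ Binomial(7, 0.615385); P(X ≥ 5) = Σ C(7,k) p^k (1−p)^(7−k) over k:
  k=5: C(7,5)·0.615385^5·0.384615^2 = 0.2741611
  k=6: C(7,6)·0.615385^6·0.384615^1 = 0.1462192
  k=7: C(7,7)·0.615385^7·0.384615^0 = 0.0334215
Total = 0.4538018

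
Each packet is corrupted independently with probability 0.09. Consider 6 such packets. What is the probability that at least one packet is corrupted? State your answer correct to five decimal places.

0.43213

P(at least one) = 1 − P(none) = 1 − (1 − 0.09)^6
= 1 − 0.5678693 = 0.4321307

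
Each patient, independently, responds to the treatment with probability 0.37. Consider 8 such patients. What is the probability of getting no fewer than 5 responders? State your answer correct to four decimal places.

0.1307

X ~ Binomial(8, 0.37); P(X ≥ 5) = Σ C(8,k) p^k (1−p)^(8−k) over k:
  k=5: C(8,5)·0.37^5·0.63^3 = 0.097100
  k=6: C(8,6)·0.37^6·0.63^2 = 0.028513
  k=7: C(8,7)·0.37^7·0.63^1 = 0.004785
  k=8: C(8,8)·0.37^8·0.63^0 = 0.000351
Total = 0.130749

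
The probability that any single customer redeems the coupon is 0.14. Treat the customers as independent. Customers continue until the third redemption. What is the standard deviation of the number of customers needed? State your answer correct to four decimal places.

Y = total customers until the third success; negative binomial with r=3, p=0.14.
SD(Y) = √[r(1−p)/p²] = √(131.632653) = 11.473127

11.4731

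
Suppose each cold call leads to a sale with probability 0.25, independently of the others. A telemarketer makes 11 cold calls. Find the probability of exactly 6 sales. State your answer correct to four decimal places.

X ~ Binomial(n=11, p=0.25).
P(X=6) = C(11,6) · p^6 · (1−p)^5
= 462 · 0.00024414 · 0.2373 = 0.026766

0.0268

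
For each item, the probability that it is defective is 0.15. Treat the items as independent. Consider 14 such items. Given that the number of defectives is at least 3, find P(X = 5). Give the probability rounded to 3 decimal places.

0.100

X ~ Binomial(14, 0.15). Want P(X=5 | X≥3) = P(X=5) / P(X≥3).
P(X=5) = C(14,5)·0.15^5·0.85^9 = 0.03521
P(X≥3) = 1 − 0.10277 − 0.25390 − 0.29124 = 0.35209
Ratio = 0.03521 / 0.35209 = 0.10001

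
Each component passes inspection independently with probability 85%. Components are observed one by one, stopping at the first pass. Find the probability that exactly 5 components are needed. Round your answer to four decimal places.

0.0004

Geometric (trials to first success), p = 0.85.
P(Y = 5) = (1−p)^4 · p = 0.00050625 · 0.85 = 0.000430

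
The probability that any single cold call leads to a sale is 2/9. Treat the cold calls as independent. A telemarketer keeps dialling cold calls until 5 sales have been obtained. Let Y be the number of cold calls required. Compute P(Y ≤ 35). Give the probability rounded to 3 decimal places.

0.915

Finishing within 35 cold calls ⇔ at least 5 successes in the first 35. With X ~ Binomial(35, 0.222222), P(Y ≤ 35) = 1 − P(X ≤ 4).
  k=0: C(35,0)·0.222222^0·0.777778^35 = 0.00015
  k=1: C(35,1)·0.222222^1·0.777778^34 = 0.00151
  k=2: C(35,2)·0.222222^2·0.777778^33 = 0.00735
  k=3: C(35,3)·0.222222^3·0.777778^32 = 0.02310
  k=4: C(35,4)·0.222222^4·0.777778^31 = 0.05280
1 − 0.08492 = 0.91508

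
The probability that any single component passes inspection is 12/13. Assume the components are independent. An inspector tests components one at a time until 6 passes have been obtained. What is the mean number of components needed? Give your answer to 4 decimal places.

Y = total components until the sixth success; negative binomial with r=6, p=0.923077.
E[Y] = r / p = 6 / 0.923077 = 6.500000

6.5000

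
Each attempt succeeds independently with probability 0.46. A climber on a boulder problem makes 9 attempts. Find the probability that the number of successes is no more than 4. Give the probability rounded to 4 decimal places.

0.5976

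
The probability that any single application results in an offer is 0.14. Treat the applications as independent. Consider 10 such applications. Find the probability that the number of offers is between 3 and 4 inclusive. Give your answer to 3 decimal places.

0.147

X ~ Binomial(10, 0.14); P(3 ≤ X ≤ 4) = Σ C(10,k) p^k (1−p)^(10−k) over k:
  k=3: C(10,3)·0.14^3·0.86^7 = 0.11457
  k=4: C(10,4)·0.14^4·0.86^6 = 0.03264
Total = 0.14720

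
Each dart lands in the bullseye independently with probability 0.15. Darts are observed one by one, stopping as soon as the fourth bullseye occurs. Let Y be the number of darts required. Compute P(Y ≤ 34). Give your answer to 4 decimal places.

Finishing within 34 darts ⇔ at least 4 successes in the first 34. With X ~ Binomial(34, 0.15), P(Y ≤ 34) = 1 − P(X ≤ 3).
  k=0: C(34,0)·0.15^0·0.85^34 = 0.003983
  k=1: C(34,1)·0.15^1·0.85^33 = 0.023900
  k=2: C(34,2)·0.15^2·0.85^32 = 0.069591
  k=3: C(34,3)·0.15^3·0.85^31 = 0.130994
1 − 0.228468 = 0.771532

0.7715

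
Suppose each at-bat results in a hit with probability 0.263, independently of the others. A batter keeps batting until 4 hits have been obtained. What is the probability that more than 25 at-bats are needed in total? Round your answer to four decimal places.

0.0742

Needing more than 25 at-bats ⇔ fewer than 4 successes in the first 25. With X ~ Binomial(25, 0.263), P(Y > 25) = P(X ≤ 3).
  k=0: C(25,0)·0.263^0·0.737^25 = 0.000486
  k=1: C(25,1)·0.263^1·0.737^24 = 0.004336
  k=2: C(25,2)·0.263^2·0.737^23 = 0.018569
  k=3: C(25,3)·0.263^3·0.737^22 = 0.050802
P(X ≤ 3) = 0.074193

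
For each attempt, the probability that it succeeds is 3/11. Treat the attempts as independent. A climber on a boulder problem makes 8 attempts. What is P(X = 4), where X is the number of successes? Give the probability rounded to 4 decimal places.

X ~ Binomial(n=8, p=0.272727).
P(X=4) = C(8,4) · p^4 · (1−p)^4
= 70 · 0.0055324 · 0.27976 = 0.108343

0.1083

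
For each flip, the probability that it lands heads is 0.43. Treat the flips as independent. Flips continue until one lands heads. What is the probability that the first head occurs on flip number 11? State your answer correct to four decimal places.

Geometric (trials to first success), p = 0.43.
P(Y = 11) = (1−p)^10 · p = 0.0036203 · 0.43 = 0.001557

0.0016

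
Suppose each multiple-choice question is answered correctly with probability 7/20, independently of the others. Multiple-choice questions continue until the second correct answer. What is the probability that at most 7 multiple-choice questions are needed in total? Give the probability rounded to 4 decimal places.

0.7662

Finishing within 7 multiple-choice questions ⇔ at least 2 successes in the first 7. With X ~ Binomial(7, 0.35), P(Y ≤ 7) = 1 − P(X ≤ 1).
  k=0: C(7,0)·0.35^0·0.65^7 = 0.049022
  k=1: C(7,1)·0.35^1·0.65^6 = 0.184776
1 − 0.233799 = 0.766201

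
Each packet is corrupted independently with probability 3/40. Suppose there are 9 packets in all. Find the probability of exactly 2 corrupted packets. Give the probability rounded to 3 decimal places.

X ~ Binomial(n=9, p=0.075).
P(X=2) = C(9,2) · p^2 · (1−p)^7
= 36 · 0.005625 · 0.57942 = 0.11733

0.117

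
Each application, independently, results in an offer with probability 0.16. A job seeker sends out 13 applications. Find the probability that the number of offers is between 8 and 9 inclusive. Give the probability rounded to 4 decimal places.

X ~ Binomial(13, 0.16); P(8 ≤ X ≤ 9) = Σ C(13,k) p^k (1−p)^(13−k) over k:
  k=8: C(13,8)·0.16^8·0.84^5 = 0.000231
  k=9: C(13,9)·0.16^9·0.84^4 = 0.000024
Total = 0.000256

0.0003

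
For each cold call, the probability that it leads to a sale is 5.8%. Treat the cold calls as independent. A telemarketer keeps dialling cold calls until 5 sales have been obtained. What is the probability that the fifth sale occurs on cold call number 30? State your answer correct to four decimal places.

Y = trial on which the fifth success occurs; negative binomial, r=5, p=0.058.
P(Y=30) = C(29,4) · p^5 · (1−p)^25
= 23751 · 6.5636e-07 · 0.22453 = 0.003500

0.0035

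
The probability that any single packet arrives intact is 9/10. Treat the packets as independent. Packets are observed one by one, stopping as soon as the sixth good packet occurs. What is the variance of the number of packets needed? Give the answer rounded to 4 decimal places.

0.7407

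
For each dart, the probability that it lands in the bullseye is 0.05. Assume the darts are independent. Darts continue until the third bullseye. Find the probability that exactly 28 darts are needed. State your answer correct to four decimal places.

Y = trial on which the third success occurs; negative binomial, r=3, p=0.05.
P(Y=28) = C(27,2) · p^3 · (1−p)^25
= 351 · 0.000125 · 0.27739 = 0.012170

0.0122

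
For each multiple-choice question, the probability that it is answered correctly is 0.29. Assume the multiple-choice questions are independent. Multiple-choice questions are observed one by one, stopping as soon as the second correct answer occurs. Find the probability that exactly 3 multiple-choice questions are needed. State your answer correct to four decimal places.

Y = trial on which the second success occurs; negative binomial, r=2, p=0.29.
P(Y=3) = C(2,1) · p^2 · (1−p)^1
= 2 · 0.0841 · 0.71 = 0.119422

0.1194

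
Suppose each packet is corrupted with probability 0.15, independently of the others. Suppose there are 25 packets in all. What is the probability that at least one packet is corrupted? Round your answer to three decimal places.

0.983

P(at least one) = 1 − P(none) = 1 − (1 − 0.15)^25
= 1 − 0.01720 = 0.98280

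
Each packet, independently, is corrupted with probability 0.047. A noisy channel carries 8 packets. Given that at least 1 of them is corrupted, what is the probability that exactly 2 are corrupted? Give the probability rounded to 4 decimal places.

X ~ Binomial(8, 0.047). Want P(X=2 | X≥1) = P(X=2) / P(X≥1).
P(X=2) = C(8,2)·0.047^2·0.953^6 = 0.046335
P(X≥1) = 1 − 0.680367 = 0.319633
Ratio = 0.046335 / 0.319633 = 0.144964

0.1450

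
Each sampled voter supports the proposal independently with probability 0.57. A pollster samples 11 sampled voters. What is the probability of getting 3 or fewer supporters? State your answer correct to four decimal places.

0.0461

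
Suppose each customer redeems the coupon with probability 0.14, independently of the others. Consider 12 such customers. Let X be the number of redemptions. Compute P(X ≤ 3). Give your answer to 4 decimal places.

0.9250

X ~ Binomial(12, 0.14); P(X ≤ 3) = Σ C(12,k) p^k (1−p)^(12−k) over k:
  k=0: C(12,0)·0.14^0·0.86^12 = 0.163675
  k=1: C(12,1)·0.14^1·0.86^11 = 0.319737
  k=2: C(12,2)·0.14^2·0.86^10 = 0.286276
  k=3: C(12,3)·0.14^3·0.86^9 = 0.155343
Total = 0.925030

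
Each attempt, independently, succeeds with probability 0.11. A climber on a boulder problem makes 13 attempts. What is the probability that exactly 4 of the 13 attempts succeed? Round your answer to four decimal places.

X ~ Binomial(n=13, p=0.11).
P(X=4) = C(13,4) · p^4 · (1−p)^9
= 715 · 0.00014641 · 0.35036 = 0.036676

0.0367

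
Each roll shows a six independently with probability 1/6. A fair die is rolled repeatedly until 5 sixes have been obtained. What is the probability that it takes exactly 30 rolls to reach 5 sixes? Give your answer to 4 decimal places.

0.0320

Y = trial on which the fifth success occurs; negative binomial, r=5, p=0.166667.
P(Y=30) = C(29,4) · p^5 · (1−p)^25
= 23751 · 0.0001286 · 0.010483 = 0.032018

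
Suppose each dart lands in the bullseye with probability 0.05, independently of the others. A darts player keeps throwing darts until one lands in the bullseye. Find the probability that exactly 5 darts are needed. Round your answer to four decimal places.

0.0407

Geometric (trials to first success), p = 0.05.
P(Y = 5) = (1−p)^4 · p = 0.81451 · 0.05 = 0.040725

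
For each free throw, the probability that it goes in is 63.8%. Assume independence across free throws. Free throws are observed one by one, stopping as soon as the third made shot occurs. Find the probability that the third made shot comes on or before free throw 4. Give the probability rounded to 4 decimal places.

Finishing within 4 free throws ⇔ at least 3 successes in the first 4. With X ~ Binomial(4, 0.638), P(Y ≤ 4) = 1 − P(X ≤ 2).
  k=0: C(4,0)·0.638^0·0.362^4 = 0.017173
  k=1: C(4,1)·0.638^1·0.362^3 = 0.121062
  k=2: C(4,2)·0.638^2·0.362^2 = 0.320044
1 − 0.458278 = 0.541722

0.5417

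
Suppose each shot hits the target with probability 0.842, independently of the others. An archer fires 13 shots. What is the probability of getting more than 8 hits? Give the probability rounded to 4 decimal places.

0.9582

X ~ Binomial(13, 0.842); P(X ≥ 9) = Σ C(13,k) p^k (1−p)^(13−k) over k:
  k=9: C(13,9)·0.842^9·0.158^4 = 0.094786
  k=10: C(13,10)·0.842^10·0.158^3 = 0.202050
  k=11: C(13,11)·0.842^11·0.158^2 = 0.293658
  k=12: C(13,12)·0.842^12·0.158^1 = 0.260823
  k=13: C(13,13)·0.842^13·0.158^0 = 0.106920
Total = 0.958236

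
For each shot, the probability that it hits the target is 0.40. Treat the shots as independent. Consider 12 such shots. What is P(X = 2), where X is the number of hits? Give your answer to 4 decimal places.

0.0639

X ~ Binomial(n=12, p=0.40).
P(X=2) = C(12,2) · p^2 · (1−p)^10
= 66 · 0.16 · 0.0060466 = 0.063852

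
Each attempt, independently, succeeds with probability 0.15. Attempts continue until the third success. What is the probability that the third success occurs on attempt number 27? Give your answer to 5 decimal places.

0.02219

Y = trial on which the third success occurs; negative binomial, r=3, p=0.15.
P(Y=27) = C(26,2) · p^3 · (1−p)^24
= 325 · 0.003375 · 0.020233 = 0.0221928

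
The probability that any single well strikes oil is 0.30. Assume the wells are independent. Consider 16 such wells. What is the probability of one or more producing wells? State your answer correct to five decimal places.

0.99668

P(at least one) = 1 − P(none) = 1 − (1 − 0.30)^16
= 1 − 0.0033233 = 0.9966767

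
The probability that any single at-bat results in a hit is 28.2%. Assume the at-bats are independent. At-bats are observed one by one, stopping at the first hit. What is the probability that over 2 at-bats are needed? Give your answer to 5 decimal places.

Y = number of at-bats to the first success; geometric, p = 0.282.
P(Y > 2) = P(first 2 all fail) = (1−p)^2 = 0.5155240

0.51552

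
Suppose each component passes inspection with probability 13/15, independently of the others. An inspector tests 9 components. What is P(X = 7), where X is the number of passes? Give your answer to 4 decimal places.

0.2350

X ~ Binomial(n=9, p=0.866667).
P(X=7) = C(9,7) · p^7 · (1−p)^2
= 36 · 0.36725 · 0.017778 = 0.235042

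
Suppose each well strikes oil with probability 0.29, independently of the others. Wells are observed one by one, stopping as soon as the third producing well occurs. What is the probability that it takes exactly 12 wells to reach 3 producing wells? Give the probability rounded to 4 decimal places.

0.0615

Y = trial on which the third success occurs; negative binomial, r=3, p=0.29.
P(Y=12) = C(11,2) · p^3 · (1−p)^9
= 55 · 0.024389 · 0.045849 = 0.061501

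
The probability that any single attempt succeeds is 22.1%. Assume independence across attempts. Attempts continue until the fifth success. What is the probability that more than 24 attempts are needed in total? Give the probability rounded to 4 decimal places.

Needing more than 24 attempts ⇔ fewer than 5 successes in the first 24. With X ~ Binomial(24, 0.221), P(Y > 24) = P(X ≤ 4).
  k=0: C(24,0)·0.221^0·0.779^24 = 0.002494
  k=1: C(24,1)·0.221^1·0.779^23 = 0.016981
  k=2: C(24,2)·0.221^2·0.779^22 = 0.055401
  k=3: C(24,3)·0.221^3·0.779^21 = 0.115259
  k=4: C(24,4)·0.221^4·0.779^20 = 0.171667
P(X ≤ 4) = 0.361802

0.3618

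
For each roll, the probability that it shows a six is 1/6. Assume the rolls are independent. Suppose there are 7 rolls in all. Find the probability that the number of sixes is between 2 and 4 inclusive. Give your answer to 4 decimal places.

0.3282

X ~ Binomial(7, 0.166667); P(2 ≤ X ≤ 4) = Σ C(7,k) p^k (1−p)^(7−k) over k:
  k=2: C(7,2)·0.166667^2·0.833333^5 = 0.234429
  k=3: C(7,3)·0.166667^3·0.833333^4 = 0.078143
  k=4: C(7,4)·0.166667^4·0.833333^3 = 0.015629
Total = 0.328200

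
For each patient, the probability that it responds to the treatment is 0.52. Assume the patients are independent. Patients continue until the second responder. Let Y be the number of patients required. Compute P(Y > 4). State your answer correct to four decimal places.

0.2831

Needing more than 4 patients ⇔ fewer than 2 successes in the first 4. With X ~ Binomial(4, 0.52), P(Y > 4) = P(X ≤ 1).
  k=0: C(4,0)·0.52^0·0.48^4 = 0.053084
  k=1: C(4,1)·0.52^1·0.48^3 = 0.230031
P(X ≤ 1) = 0.283116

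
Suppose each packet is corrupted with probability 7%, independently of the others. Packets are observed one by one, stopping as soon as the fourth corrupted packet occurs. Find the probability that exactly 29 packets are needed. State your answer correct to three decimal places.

0.013

Y = trial on which the fourth success occurs; negative binomial, r=4, p=0.07.
P(Y=29) = C(28,3) · p^4 · (1−p)^25
= 3276 · 2.401e-05 · 0.16296 = 0.01282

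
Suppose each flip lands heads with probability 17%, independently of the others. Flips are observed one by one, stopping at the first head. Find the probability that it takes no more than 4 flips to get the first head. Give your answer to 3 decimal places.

0.525

Y = number of flips to the first success; geometric, p = 0.17.
P(Y ≤ 4) = 1 − (1−p)^4 = 1 − 0.47458 = 0.52542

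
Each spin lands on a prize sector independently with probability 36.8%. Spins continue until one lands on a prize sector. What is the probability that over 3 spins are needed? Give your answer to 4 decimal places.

Y = number of spins to the first success; geometric, p = 0.368.
P(Y > 3) = P(first 3 all fail) = (1−p)^3 = 0.252436

0.2524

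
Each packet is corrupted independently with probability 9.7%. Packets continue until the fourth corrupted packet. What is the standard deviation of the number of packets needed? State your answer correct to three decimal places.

Y = total packets until the fourth success; negative binomial with r=4, p=0.097.
SD(Y) = √[r(1−p)/p²] = √(383.88777) = 19.59305

19.593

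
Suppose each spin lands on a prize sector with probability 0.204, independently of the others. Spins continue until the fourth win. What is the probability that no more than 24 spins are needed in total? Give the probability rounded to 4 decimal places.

0.7515

Finishing within 24 spins ⇔ at least 4 successes in the first 24. With X ~ Binomial(24, 0.204), P(Y ≤ 24) = 1 − P(X ≤ 3).
  k=0: C(24,0)·0.204^0·0.796^24 = 0.004187
  k=1: C(24,1)·0.204^1·0.796^23 = 0.025754
  k=2: C(24,2)·0.204^2·0.796^22 = 0.075903
  k=3: C(24,3)·0.204^3·0.796^21 = 0.142651
1 − 0.248495 = 0.751505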